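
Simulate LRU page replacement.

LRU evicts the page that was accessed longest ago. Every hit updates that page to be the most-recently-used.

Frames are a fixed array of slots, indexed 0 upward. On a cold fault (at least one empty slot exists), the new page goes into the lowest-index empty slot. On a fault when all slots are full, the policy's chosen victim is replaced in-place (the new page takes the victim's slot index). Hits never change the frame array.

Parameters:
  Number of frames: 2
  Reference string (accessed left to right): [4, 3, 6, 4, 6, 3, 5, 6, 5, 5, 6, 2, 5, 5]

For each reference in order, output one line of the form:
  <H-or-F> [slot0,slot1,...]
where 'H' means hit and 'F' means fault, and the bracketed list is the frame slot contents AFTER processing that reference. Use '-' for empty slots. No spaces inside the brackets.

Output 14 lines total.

F [4,-]
F [4,3]
F [6,3]
F [6,4]
H [6,4]
F [6,3]
F [5,3]
F [5,6]
H [5,6]
H [5,6]
H [5,6]
F [2,6]
F [2,5]
H [2,5]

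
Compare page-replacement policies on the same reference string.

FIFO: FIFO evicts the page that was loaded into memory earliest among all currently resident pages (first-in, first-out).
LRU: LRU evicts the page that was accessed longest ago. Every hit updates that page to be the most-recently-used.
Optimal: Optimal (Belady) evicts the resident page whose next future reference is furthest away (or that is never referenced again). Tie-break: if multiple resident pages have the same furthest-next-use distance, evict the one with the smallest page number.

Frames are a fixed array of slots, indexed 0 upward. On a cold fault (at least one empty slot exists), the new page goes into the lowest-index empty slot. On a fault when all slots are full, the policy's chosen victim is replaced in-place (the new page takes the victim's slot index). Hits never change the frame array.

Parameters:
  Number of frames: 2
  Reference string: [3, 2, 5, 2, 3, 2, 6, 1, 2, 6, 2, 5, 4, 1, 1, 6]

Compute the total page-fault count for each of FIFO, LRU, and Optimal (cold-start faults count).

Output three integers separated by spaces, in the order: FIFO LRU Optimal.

Answer: 13 12 10

Derivation:
--- FIFO ---
  step 0: ref 3 -> FAULT, frames=[3,-] (faults so far: 1)
  step 1: ref 2 -> FAULT, frames=[3,2] (faults so far: 2)
  step 2: ref 5 -> FAULT, evict 3, frames=[5,2] (faults so far: 3)
  step 3: ref 2 -> HIT, frames=[5,2] (faults so far: 3)
  step 4: ref 3 -> FAULT, evict 2, frames=[5,3] (faults so far: 4)
  step 5: ref 2 -> FAULT, evict 5, frames=[2,3] (faults so far: 5)
  step 6: ref 6 -> FAULT, evict 3, frames=[2,6] (faults so far: 6)
  step 7: ref 1 -> FAULT, evict 2, frames=[1,6] (faults so far: 7)
  step 8: ref 2 -> FAULT, evict 6, frames=[1,2] (faults so far: 8)
  step 9: ref 6 -> FAULT, evict 1, frames=[6,2] (faults so far: 9)
  step 10: ref 2 -> HIT, frames=[6,2] (faults so far: 9)
  step 11: ref 5 -> FAULT, evict 2, frames=[6,5] (faults so far: 10)
  step 12: ref 4 -> FAULT, evict 6, frames=[4,5] (faults so far: 11)
  step 13: ref 1 -> FAULT, evict 5, frames=[4,1] (faults so far: 12)
  step 14: ref 1 -> HIT, frames=[4,1] (faults so far: 12)
  step 15: ref 6 -> FAULT, evict 4, frames=[6,1] (faults so far: 13)
  FIFO total faults: 13
--- LRU ---
  step 0: ref 3 -> FAULT, frames=[3,-] (faults so far: 1)
  step 1: ref 2 -> FAULT, frames=[3,2] (faults so far: 2)
  step 2: ref 5 -> FAULT, evict 3, frames=[5,2] (faults so far: 3)
  step 3: ref 2 -> HIT, frames=[5,2] (faults so far: 3)
  step 4: ref 3 -> FAULT, evict 5, frames=[3,2] (faults so far: 4)
  step 5: ref 2 -> HIT, frames=[3,2] (faults so far: 4)
  step 6: ref 6 -> FAULT, evict 3, frames=[6,2] (faults so far: 5)
  step 7: ref 1 -> FAULT, evict 2, frames=[6,1] (faults so far: 6)
  step 8: ref 2 -> FAULT, evict 6, frames=[2,1] (faults so far: 7)
  step 9: ref 6 -> FAULT, evict 1, frames=[2,6] (faults so far: 8)
  step 10: ref 2 -> HIT, frames=[2,6] (faults so far: 8)
  step 11: ref 5 -> FAULT, evict 6, frames=[2,5] (faults so far: 9)
  step 12: ref 4 -> FAULT, evict 2, frames=[4,5] (faults so far: 10)
  step 13: ref 1 -> FAULT, evict 5, frames=[4,1] (faults so far: 11)
  step 14: ref 1 -> HIT, frames=[4,1] (faults so far: 11)
  step 15: ref 6 -> FAULT, evict 4, frames=[6,1] (faults so far: 12)
  LRU total faults: 12
--- Optimal ---
  step 0: ref 3 -> FAULT, frames=[3,-] (faults so far: 1)
  step 1: ref 2 -> FAULT, frames=[3,2] (faults so far: 2)
  step 2: ref 5 -> FAULT, evict 3, frames=[5,2] (faults so far: 3)
  step 3: ref 2 -> HIT, frames=[5,2] (faults so far: 3)
  step 4: ref 3 -> FAULT, evict 5, frames=[3,2] (faults so far: 4)
  step 5: ref 2 -> HIT, frames=[3,2] (faults so far: 4)
  step 6: ref 6 -> FAULT, evict 3, frames=[6,2] (faults so far: 5)
  step 7: ref 1 -> FAULT, evict 6, frames=[1,2] (faults so far: 6)
  step 8: ref 2 -> HIT, frames=[1,2] (faults so far: 6)
  step 9: ref 6 -> FAULT, evict 1, frames=[6,2] (faults so far: 7)
  step 10: ref 2 -> HIT, frames=[6,2] (faults so far: 7)
  step 11: ref 5 -> FAULT, evict 2, frames=[6,5] (faults so far: 8)
  step 12: ref 4 -> FAULT, evict 5, frames=[6,4] (faults so far: 9)
  step 13: ref 1 -> FAULT, evict 4, frames=[6,1] (faults so far: 10)
  step 14: ref 1 -> HIT, frames=[6,1] (faults so far: 10)
  step 15: ref 6 -> HIT, frames=[6,1] (faults so far: 10)
  Optimal total faults: 10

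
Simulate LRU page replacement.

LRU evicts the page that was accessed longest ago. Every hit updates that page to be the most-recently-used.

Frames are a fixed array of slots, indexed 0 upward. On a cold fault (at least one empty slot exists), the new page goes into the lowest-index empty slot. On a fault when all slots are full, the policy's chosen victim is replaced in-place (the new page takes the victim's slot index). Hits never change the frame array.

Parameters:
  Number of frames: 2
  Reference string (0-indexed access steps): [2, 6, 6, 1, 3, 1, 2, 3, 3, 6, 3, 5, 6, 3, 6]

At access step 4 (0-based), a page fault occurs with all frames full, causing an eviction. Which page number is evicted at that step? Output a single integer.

Step 0: ref 2 -> FAULT, frames=[2,-]
Step 1: ref 6 -> FAULT, frames=[2,6]
Step 2: ref 6 -> HIT, frames=[2,6]
Step 3: ref 1 -> FAULT, evict 2, frames=[1,6]
Step 4: ref 3 -> FAULT, evict 6, frames=[1,3]
At step 4: evicted page 6

Answer: 6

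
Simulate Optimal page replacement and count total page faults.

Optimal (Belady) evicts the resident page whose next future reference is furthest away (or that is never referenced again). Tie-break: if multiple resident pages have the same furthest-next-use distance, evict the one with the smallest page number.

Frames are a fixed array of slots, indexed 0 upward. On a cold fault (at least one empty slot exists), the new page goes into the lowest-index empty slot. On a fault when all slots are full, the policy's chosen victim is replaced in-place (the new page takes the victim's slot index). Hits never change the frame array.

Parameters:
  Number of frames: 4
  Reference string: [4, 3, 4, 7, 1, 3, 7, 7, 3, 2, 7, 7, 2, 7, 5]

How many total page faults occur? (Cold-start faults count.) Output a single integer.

Answer: 6

Derivation:
Step 0: ref 4 → FAULT, frames=[4,-,-,-]
Step 1: ref 3 → FAULT, frames=[4,3,-,-]
Step 2: ref 4 → HIT, frames=[4,3,-,-]
Step 3: ref 7 → FAULT, frames=[4,3,7,-]
Step 4: ref 1 → FAULT, frames=[4,3,7,1]
Step 5: ref 3 → HIT, frames=[4,3,7,1]
Step 6: ref 7 → HIT, frames=[4,3,7,1]
Step 7: ref 7 → HIT, frames=[4,3,7,1]
Step 8: ref 3 → HIT, frames=[4,3,7,1]
Step 9: ref 2 → FAULT (evict 1), frames=[4,3,7,2]
Step 10: ref 7 → HIT, frames=[4,3,7,2]
Step 11: ref 7 → HIT, frames=[4,3,7,2]
Step 12: ref 2 → HIT, frames=[4,3,7,2]
Step 13: ref 7 → HIT, frames=[4,3,7,2]
Step 14: ref 5 → FAULT (evict 2), frames=[4,3,7,5]
Total faults: 6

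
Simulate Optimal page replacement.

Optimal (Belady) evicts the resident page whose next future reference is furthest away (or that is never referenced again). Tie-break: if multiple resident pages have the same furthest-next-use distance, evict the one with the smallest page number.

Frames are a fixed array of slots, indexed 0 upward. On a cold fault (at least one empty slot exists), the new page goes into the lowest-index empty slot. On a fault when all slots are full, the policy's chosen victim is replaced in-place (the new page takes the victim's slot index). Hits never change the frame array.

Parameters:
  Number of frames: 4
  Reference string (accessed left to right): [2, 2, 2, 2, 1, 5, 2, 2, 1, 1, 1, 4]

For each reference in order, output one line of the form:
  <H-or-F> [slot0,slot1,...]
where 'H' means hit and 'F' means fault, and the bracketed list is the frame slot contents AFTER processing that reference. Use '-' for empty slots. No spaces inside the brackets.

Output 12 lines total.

F [2,-,-,-]
H [2,-,-,-]
H [2,-,-,-]
H [2,-,-,-]
F [2,1,-,-]
F [2,1,5,-]
H [2,1,5,-]
H [2,1,5,-]
H [2,1,5,-]
H [2,1,5,-]
H [2,1,5,-]
F [2,1,5,4]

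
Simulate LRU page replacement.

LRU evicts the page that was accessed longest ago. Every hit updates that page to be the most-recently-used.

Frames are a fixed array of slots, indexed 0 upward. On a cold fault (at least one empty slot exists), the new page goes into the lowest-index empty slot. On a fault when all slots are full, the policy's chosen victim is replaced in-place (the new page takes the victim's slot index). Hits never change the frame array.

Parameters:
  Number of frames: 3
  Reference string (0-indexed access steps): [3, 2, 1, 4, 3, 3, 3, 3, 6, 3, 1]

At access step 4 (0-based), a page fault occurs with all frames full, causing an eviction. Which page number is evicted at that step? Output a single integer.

Answer: 2

Derivation:
Step 0: ref 3 -> FAULT, frames=[3,-,-]
Step 1: ref 2 -> FAULT, frames=[3,2,-]
Step 2: ref 1 -> FAULT, frames=[3,2,1]
Step 3: ref 4 -> FAULT, evict 3, frames=[4,2,1]
Step 4: ref 3 -> FAULT, evict 2, frames=[4,3,1]
At step 4: evicted page 2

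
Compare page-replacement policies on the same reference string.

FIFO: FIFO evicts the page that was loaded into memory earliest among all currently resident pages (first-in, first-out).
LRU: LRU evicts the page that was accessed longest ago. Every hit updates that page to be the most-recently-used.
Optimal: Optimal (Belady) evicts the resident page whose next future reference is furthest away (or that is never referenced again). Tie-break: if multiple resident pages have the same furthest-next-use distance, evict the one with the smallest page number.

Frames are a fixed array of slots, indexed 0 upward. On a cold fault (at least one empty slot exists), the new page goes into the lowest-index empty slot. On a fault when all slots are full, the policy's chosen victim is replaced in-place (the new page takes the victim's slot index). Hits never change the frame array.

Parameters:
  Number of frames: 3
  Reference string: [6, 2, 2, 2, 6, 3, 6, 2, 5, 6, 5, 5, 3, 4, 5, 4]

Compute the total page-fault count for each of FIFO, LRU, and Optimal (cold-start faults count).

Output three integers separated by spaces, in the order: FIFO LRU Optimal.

Answer: 6 6 5

Derivation:
--- FIFO ---
  step 0: ref 6 -> FAULT, frames=[6,-,-] (faults so far: 1)
  step 1: ref 2 -> FAULT, frames=[6,2,-] (faults so far: 2)
  step 2: ref 2 -> HIT, frames=[6,2,-] (faults so far: 2)
  step 3: ref 2 -> HIT, frames=[6,2,-] (faults so far: 2)
  step 4: ref 6 -> HIT, frames=[6,2,-] (faults so far: 2)
  step 5: ref 3 -> FAULT, frames=[6,2,3] (faults so far: 3)
  step 6: ref 6 -> HIT, frames=[6,2,3] (faults so far: 3)
  step 7: ref 2 -> HIT, frames=[6,2,3] (faults so far: 3)
  step 8: ref 5 -> FAULT, evict 6, frames=[5,2,3] (faults so far: 4)
  step 9: ref 6 -> FAULT, evict 2, frames=[5,6,3] (faults so far: 5)
  step 10: ref 5 -> HIT, frames=[5,6,3] (faults so far: 5)
  step 11: ref 5 -> HIT, frames=[5,6,3] (faults so far: 5)
  step 12: ref 3 -> HIT, frames=[5,6,3] (faults so far: 5)
  step 13: ref 4 -> FAULT, evict 3, frames=[5,6,4] (faults so far: 6)
  step 14: ref 5 -> HIT, frames=[5,6,4] (faults so far: 6)
  step 15: ref 4 -> HIT, frames=[5,6,4] (faults so far: 6)
  FIFO total faults: 6
--- LRU ---
  step 0: ref 6 -> FAULT, frames=[6,-,-] (faults so far: 1)
  step 1: ref 2 -> FAULT, frames=[6,2,-] (faults so far: 2)
  step 2: ref 2 -> HIT, frames=[6,2,-] (faults so far: 2)
  step 3: ref 2 -> HIT, frames=[6,2,-] (faults so far: 2)
  step 4: ref 6 -> HIT, frames=[6,2,-] (faults so far: 2)
  step 5: ref 3 -> FAULT, frames=[6,2,3] (faults so far: 3)
  step 6: ref 6 -> HIT, frames=[6,2,3] (faults so far: 3)
  step 7: ref 2 -> HIT, frames=[6,2,3] (faults so far: 3)
  step 8: ref 5 -> FAULT, evict 3, frames=[6,2,5] (faults so far: 4)
  step 9: ref 6 -> HIT, frames=[6,2,5] (faults so far: 4)
  step 10: ref 5 -> HIT, frames=[6,2,5] (faults so far: 4)
  step 11: ref 5 -> HIT, frames=[6,2,5] (faults so far: 4)
  step 12: ref 3 -> FAULT, evict 2, frames=[6,3,5] (faults so far: 5)
  step 13: ref 4 -> FAULT, evict 6, frames=[4,3,5] (faults so far: 6)
  step 14: ref 5 -> HIT, frames=[4,3,5] (faults so far: 6)
  step 15: ref 4 -> HIT, frames=[4,3,5] (faults so far: 6)
  LRU total faults: 6
--- Optimal ---
  step 0: ref 6 -> FAULT, frames=[6,-,-] (faults so far: 1)
  step 1: ref 2 -> FAULT, frames=[6,2,-] (faults so far: 2)
  step 2: ref 2 -> HIT, frames=[6,2,-] (faults so far: 2)
  step 3: ref 2 -> HIT, frames=[6,2,-] (faults so far: 2)
  step 4: ref 6 -> HIT, frames=[6,2,-] (faults so far: 2)
  step 5: ref 3 -> FAULT, frames=[6,2,3] (faults so far: 3)
  step 6: ref 6 -> HIT, frames=[6,2,3] (faults so far: 3)
  step 7: ref 2 -> HIT, frames=[6,2,3] (faults so far: 3)
  step 8: ref 5 -> FAULT, evict 2, frames=[6,5,3] (faults so far: 4)
  step 9: ref 6 -> HIT, frames=[6,5,3] (faults so far: 4)
  step 10: ref 5 -> HIT, frames=[6,5,3] (faults so far: 4)
  step 11: ref 5 -> HIT, frames=[6,5,3] (faults so far: 4)
  step 12: ref 3 -> HIT, frames=[6,5,3] (faults so far: 4)
  step 13: ref 4 -> FAULT, evict 3, frames=[6,5,4] (faults so far: 5)
  step 14: ref 5 -> HIT, frames=[6,5,4] (faults so far: 5)
  step 15: ref 4 -> HIT, frames=[6,5,4] (faults so far: 5)
  Optimal total faults: 5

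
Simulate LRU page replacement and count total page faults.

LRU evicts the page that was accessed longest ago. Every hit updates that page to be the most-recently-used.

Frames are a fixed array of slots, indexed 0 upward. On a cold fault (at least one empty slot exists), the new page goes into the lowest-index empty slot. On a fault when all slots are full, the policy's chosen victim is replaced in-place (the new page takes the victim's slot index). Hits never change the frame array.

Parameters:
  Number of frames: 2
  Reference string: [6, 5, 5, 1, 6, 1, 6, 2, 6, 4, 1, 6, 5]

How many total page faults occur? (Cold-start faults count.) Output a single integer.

Step 0: ref 6 → FAULT, frames=[6,-]
Step 1: ref 5 → FAULT, frames=[6,5]
Step 2: ref 5 → HIT, frames=[6,5]
Step 3: ref 1 → FAULT (evict 6), frames=[1,5]
Step 4: ref 6 → FAULT (evict 5), frames=[1,6]
Step 5: ref 1 → HIT, frames=[1,6]
Step 6: ref 6 → HIT, frames=[1,6]
Step 7: ref 2 → FAULT (evict 1), frames=[2,6]
Step 8: ref 6 → HIT, frames=[2,6]
Step 9: ref 4 → FAULT (evict 2), frames=[4,6]
Step 10: ref 1 → FAULT (evict 6), frames=[4,1]
Step 11: ref 6 → FAULT (evict 4), frames=[6,1]
Step 12: ref 5 → FAULT (evict 1), frames=[6,5]
Total faults: 9

Answer: 9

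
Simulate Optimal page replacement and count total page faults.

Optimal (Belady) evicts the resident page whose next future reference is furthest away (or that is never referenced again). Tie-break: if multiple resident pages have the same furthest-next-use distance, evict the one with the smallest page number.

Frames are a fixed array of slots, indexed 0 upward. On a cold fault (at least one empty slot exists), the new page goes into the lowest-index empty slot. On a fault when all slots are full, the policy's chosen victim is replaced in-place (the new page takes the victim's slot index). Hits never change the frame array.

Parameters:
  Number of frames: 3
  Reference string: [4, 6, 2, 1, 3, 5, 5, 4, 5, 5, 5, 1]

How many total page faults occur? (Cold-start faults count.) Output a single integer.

Answer: 6

Derivation:
Step 0: ref 4 → FAULT, frames=[4,-,-]
Step 1: ref 6 → FAULT, frames=[4,6,-]
Step 2: ref 2 → FAULT, frames=[4,6,2]
Step 3: ref 1 → FAULT (evict 2), frames=[4,6,1]
Step 4: ref 3 → FAULT (evict 6), frames=[4,3,1]
Step 5: ref 5 → FAULT (evict 3), frames=[4,5,1]
Step 6: ref 5 → HIT, frames=[4,5,1]
Step 7: ref 4 → HIT, frames=[4,5,1]
Step 8: ref 5 → HIT, frames=[4,5,1]
Step 9: ref 5 → HIT, frames=[4,5,1]
Step 10: ref 5 → HIT, frames=[4,5,1]
Step 11: ref 1 → HIT, frames=[4,5,1]
Total faults: 6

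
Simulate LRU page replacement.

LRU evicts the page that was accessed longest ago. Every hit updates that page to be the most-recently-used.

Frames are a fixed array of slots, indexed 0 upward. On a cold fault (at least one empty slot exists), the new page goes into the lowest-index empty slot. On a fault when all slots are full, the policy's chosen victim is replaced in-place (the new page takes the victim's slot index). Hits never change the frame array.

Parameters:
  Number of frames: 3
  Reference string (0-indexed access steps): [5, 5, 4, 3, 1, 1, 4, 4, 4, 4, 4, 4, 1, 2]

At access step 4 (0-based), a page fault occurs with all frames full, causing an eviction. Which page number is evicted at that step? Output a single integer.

Answer: 5

Derivation:
Step 0: ref 5 -> FAULT, frames=[5,-,-]
Step 1: ref 5 -> HIT, frames=[5,-,-]
Step 2: ref 4 -> FAULT, frames=[5,4,-]
Step 3: ref 3 -> FAULT, frames=[5,4,3]
Step 4: ref 1 -> FAULT, evict 5, frames=[1,4,3]
At step 4: evicted page 5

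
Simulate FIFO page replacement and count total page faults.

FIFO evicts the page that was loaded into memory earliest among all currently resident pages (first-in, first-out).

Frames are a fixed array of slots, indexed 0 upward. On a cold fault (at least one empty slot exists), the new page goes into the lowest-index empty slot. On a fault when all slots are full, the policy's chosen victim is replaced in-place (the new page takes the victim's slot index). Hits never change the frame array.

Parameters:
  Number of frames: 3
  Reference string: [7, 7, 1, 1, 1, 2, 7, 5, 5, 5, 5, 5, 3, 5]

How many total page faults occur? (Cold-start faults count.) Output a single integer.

Step 0: ref 7 → FAULT, frames=[7,-,-]
Step 1: ref 7 → HIT, frames=[7,-,-]
Step 2: ref 1 → FAULT, frames=[7,1,-]
Step 3: ref 1 → HIT, frames=[7,1,-]
Step 4: ref 1 → HIT, frames=[7,1,-]
Step 5: ref 2 → FAULT, frames=[7,1,2]
Step 6: ref 7 → HIT, frames=[7,1,2]
Step 7: ref 5 → FAULT (evict 7), frames=[5,1,2]
Step 8: ref 5 → HIT, frames=[5,1,2]
Step 9: ref 5 → HIT, frames=[5,1,2]
Step 10: ref 5 → HIT, frames=[5,1,2]
Step 11: ref 5 → HIT, frames=[5,1,2]
Step 12: ref 3 → FAULT (evict 1), frames=[5,3,2]
Step 13: ref 5 → HIT, frames=[5,3,2]
Total faults: 5

Answer: 5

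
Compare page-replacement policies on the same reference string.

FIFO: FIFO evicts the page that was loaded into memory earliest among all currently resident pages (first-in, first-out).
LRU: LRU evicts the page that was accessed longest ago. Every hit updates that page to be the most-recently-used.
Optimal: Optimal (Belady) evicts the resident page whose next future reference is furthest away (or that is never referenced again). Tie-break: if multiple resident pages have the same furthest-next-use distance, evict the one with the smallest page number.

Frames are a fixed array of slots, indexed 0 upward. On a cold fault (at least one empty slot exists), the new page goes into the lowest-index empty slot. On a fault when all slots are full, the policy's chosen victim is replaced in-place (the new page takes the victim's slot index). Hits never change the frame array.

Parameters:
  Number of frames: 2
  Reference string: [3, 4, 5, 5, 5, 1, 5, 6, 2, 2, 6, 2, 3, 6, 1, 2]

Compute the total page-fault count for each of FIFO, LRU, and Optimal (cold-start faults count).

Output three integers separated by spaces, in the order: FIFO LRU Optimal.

--- FIFO ---
  step 0: ref 3 -> FAULT, frames=[3,-] (faults so far: 1)
  step 1: ref 4 -> FAULT, frames=[3,4] (faults so far: 2)
  step 2: ref 5 -> FAULT, evict 3, frames=[5,4] (faults so far: 3)
  step 3: ref 5 -> HIT, frames=[5,4] (faults so far: 3)
  step 4: ref 5 -> HIT, frames=[5,4] (faults so far: 3)
  step 5: ref 1 -> FAULT, evict 4, frames=[5,1] (faults so far: 4)
  step 6: ref 5 -> HIT, frames=[5,1] (faults so far: 4)
  step 7: ref 6 -> FAULT, evict 5, frames=[6,1] (faults so far: 5)
  step 8: ref 2 -> FAULT, evict 1, frames=[6,2] (faults so far: 6)
  step 9: ref 2 -> HIT, frames=[6,2] (faults so far: 6)
  step 10: ref 6 -> HIT, frames=[6,2] (faults so far: 6)
  step 11: ref 2 -> HIT, frames=[6,2] (faults so far: 6)
  step 12: ref 3 -> FAULT, evict 6, frames=[3,2] (faults so far: 7)
  step 13: ref 6 -> FAULT, evict 2, frames=[3,6] (faults so far: 8)
  step 14: ref 1 -> FAULT, evict 3, frames=[1,6] (faults so far: 9)
  step 15: ref 2 -> FAULT, evict 6, frames=[1,2] (faults so far: 10)
  FIFO total faults: 10
--- LRU ---
  step 0: ref 3 -> FAULT, frames=[3,-] (faults so far: 1)
  step 1: ref 4 -> FAULT, frames=[3,4] (faults so far: 2)
  step 2: ref 5 -> FAULT, evict 3, frames=[5,4] (faults so far: 3)
  step 3: ref 5 -> HIT, frames=[5,4] (faults so far: 3)
  step 4: ref 5 -> HIT, frames=[5,4] (faults so far: 3)
  step 5: ref 1 -> FAULT, evict 4, frames=[5,1] (faults so far: 4)
  step 6: ref 5 -> HIT, frames=[5,1] (faults so far: 4)
  step 7: ref 6 -> FAULT, evict 1, frames=[5,6] (faults so far: 5)
  step 8: ref 2 -> FAULT, evict 5, frames=[2,6] (faults so far: 6)
  step 9: ref 2 -> HIT, frames=[2,6] (faults so far: 6)
  step 10: ref 6 -> HIT, frames=[2,6] (faults so far: 6)
  step 11: ref 2 -> HIT, frames=[2,6] (faults so far: 6)
  step 12: ref 3 -> FAULT, evict 6, frames=[2,3] (faults so far: 7)
  step 13: ref 6 -> FAULT, evict 2, frames=[6,3] (faults so far: 8)
  step 14: ref 1 -> FAULT, evict 3, frames=[6,1] (faults so far: 9)
  step 15: ref 2 -> FAULT, evict 6, frames=[2,1] (faults so far: 10)
  LRU total faults: 10
--- Optimal ---
  step 0: ref 3 -> FAULT, frames=[3,-] (faults so far: 1)
  step 1: ref 4 -> FAULT, frames=[3,4] (faults so far: 2)
  step 2: ref 5 -> FAULT, evict 4, frames=[3,5] (faults so far: 3)
  step 3: ref 5 -> HIT, frames=[3,5] (faults so far: 3)
  step 4: ref 5 -> HIT, frames=[3,5] (faults so far: 3)
  step 5: ref 1 -> FAULT, evict 3, frames=[1,5] (faults so far: 4)
  step 6: ref 5 -> HIT, frames=[1,5] (faults so far: 4)
  step 7: ref 6 -> FAULT, evict 5, frames=[1,6] (faults so far: 5)
  step 8: ref 2 -> FAULT, evict 1, frames=[2,6] (faults so far: 6)
  step 9: ref 2 -> HIT, frames=[2,6] (faults so far: 6)
  step 10: ref 6 -> HIT, frames=[2,6] (faults so far: 6)
  step 11: ref 2 -> HIT, frames=[2,6] (faults so far: 6)
  step 12: ref 3 -> FAULT, evict 2, frames=[3,6] (faults so far: 7)
  step 13: ref 6 -> HIT, frames=[3,6] (faults so far: 7)
  step 14: ref 1 -> FAULT, evict 3, frames=[1,6] (faults so far: 8)
  step 15: ref 2 -> FAULT, evict 1, frames=[2,6] (faults so far: 9)
  Optimal total faults: 9

Answer: 10 10 9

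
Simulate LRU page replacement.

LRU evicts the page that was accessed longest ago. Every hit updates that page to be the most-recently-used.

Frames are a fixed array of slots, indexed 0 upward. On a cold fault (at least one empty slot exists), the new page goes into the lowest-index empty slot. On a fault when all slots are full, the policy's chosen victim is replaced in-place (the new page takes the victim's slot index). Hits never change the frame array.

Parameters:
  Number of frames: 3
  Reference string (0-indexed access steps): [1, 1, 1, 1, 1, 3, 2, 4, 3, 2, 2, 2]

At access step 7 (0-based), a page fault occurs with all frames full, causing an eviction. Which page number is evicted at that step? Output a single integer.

Step 0: ref 1 -> FAULT, frames=[1,-,-]
Step 1: ref 1 -> HIT, frames=[1,-,-]
Step 2: ref 1 -> HIT, frames=[1,-,-]
Step 3: ref 1 -> HIT, frames=[1,-,-]
Step 4: ref 1 -> HIT, frames=[1,-,-]
Step 5: ref 3 -> FAULT, frames=[1,3,-]
Step 6: ref 2 -> FAULT, frames=[1,3,2]
Step 7: ref 4 -> FAULT, evict 1, frames=[4,3,2]
At step 7: evicted page 1

Answer: 1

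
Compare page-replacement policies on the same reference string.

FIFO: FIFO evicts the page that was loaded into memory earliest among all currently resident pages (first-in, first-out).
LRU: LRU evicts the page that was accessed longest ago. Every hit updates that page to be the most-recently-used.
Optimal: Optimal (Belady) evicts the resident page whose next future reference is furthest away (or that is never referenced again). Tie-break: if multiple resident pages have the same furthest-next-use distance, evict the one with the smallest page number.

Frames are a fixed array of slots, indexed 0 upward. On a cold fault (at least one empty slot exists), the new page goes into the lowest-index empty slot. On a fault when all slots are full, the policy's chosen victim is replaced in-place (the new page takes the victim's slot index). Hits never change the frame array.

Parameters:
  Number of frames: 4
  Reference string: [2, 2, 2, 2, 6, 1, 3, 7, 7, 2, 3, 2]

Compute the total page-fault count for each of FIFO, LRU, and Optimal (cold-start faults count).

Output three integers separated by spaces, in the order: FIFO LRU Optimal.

--- FIFO ---
  step 0: ref 2 -> FAULT, frames=[2,-,-,-] (faults so far: 1)
  step 1: ref 2 -> HIT, frames=[2,-,-,-] (faults so far: 1)
  step 2: ref 2 -> HIT, frames=[2,-,-,-] (faults so far: 1)
  step 3: ref 2 -> HIT, frames=[2,-,-,-] (faults so far: 1)
  step 4: ref 6 -> FAULT, frames=[2,6,-,-] (faults so far: 2)
  step 5: ref 1 -> FAULT, frames=[2,6,1,-] (faults so far: 3)
  step 6: ref 3 -> FAULT, frames=[2,6,1,3] (faults so far: 4)
  step 7: ref 7 -> FAULT, evict 2, frames=[7,6,1,3] (faults so far: 5)
  step 8: ref 7 -> HIT, frames=[7,6,1,3] (faults so far: 5)
  step 9: ref 2 -> FAULT, evict 6, frames=[7,2,1,3] (faults so far: 6)
  step 10: ref 3 -> HIT, frames=[7,2,1,3] (faults so far: 6)
  step 11: ref 2 -> HIT, frames=[7,2,1,3] (faults so far: 6)
  FIFO total faults: 6
--- LRU ---
  step 0: ref 2 -> FAULT, frames=[2,-,-,-] (faults so far: 1)
  step 1: ref 2 -> HIT, frames=[2,-,-,-] (faults so far: 1)
  step 2: ref 2 -> HIT, frames=[2,-,-,-] (faults so far: 1)
  step 3: ref 2 -> HIT, frames=[2,-,-,-] (faults so far: 1)
  step 4: ref 6 -> FAULT, frames=[2,6,-,-] (faults so far: 2)
  step 5: ref 1 -> FAULT, frames=[2,6,1,-] (faults so far: 3)
  step 6: ref 3 -> FAULT, frames=[2,6,1,3] (faults so far: 4)
  step 7: ref 7 -> FAULT, evict 2, frames=[7,6,1,3] (faults so far: 5)
  step 8: ref 7 -> HIT, frames=[7,6,1,3] (faults so far: 5)
  step 9: ref 2 -> FAULT, evict 6, frames=[7,2,1,3] (faults so far: 6)
  step 10: ref 3 -> HIT, frames=[7,2,1,3] (faults so far: 6)
  step 11: ref 2 -> HIT, frames=[7,2,1,3] (faults so far: 6)
  LRU total faults: 6
--- Optimal ---
  step 0: ref 2 -> FAULT, frames=[2,-,-,-] (faults so far: 1)
  step 1: ref 2 -> HIT, frames=[2,-,-,-] (faults so far: 1)
  step 2: ref 2 -> HIT, frames=[2,-,-,-] (faults so far: 1)
  step 3: ref 2 -> HIT, frames=[2,-,-,-] (faults so far: 1)
  step 4: ref 6 -> FAULT, frames=[2,6,-,-] (faults so far: 2)
  step 5: ref 1 -> FAULT, frames=[2,6,1,-] (faults so far: 3)
  step 6: ref 3 -> FAULT, frames=[2,6,1,3] (faults so far: 4)
  step 7: ref 7 -> FAULT, evict 1, frames=[2,6,7,3] (faults so far: 5)
  step 8: ref 7 -> HIT, frames=[2,6,7,3] (faults so far: 5)
  step 9: ref 2 -> HIT, frames=[2,6,7,3] (faults so far: 5)
  step 10: ref 3 -> HIT, frames=[2,6,7,3] (faults so far: 5)
  step 11: ref 2 -> HIT, frames=[2,6,7,3] (faults so far: 5)
  Optimal total faults: 5

Answer: 6 6 5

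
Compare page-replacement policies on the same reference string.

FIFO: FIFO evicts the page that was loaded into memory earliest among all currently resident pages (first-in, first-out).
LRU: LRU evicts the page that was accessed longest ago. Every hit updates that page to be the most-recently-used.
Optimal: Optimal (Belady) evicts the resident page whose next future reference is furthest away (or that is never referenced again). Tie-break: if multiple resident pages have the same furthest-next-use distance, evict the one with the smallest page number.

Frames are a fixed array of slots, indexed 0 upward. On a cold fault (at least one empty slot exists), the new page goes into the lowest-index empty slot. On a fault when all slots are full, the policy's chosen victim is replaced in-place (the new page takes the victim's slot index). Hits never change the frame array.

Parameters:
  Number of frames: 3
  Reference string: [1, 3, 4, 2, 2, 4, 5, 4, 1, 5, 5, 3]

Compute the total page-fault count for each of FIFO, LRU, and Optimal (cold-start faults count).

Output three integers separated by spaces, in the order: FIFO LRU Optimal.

--- FIFO ---
  step 0: ref 1 -> FAULT, frames=[1,-,-] (faults so far: 1)
  step 1: ref 3 -> FAULT, frames=[1,3,-] (faults so far: 2)
  step 2: ref 4 -> FAULT, frames=[1,3,4] (faults so far: 3)
  step 3: ref 2 -> FAULT, evict 1, frames=[2,3,4] (faults so far: 4)
  step 4: ref 2 -> HIT, frames=[2,3,4] (faults so far: 4)
  step 5: ref 4 -> HIT, frames=[2,3,4] (faults so far: 4)
  step 6: ref 5 -> FAULT, evict 3, frames=[2,5,4] (faults so far: 5)
  step 7: ref 4 -> HIT, frames=[2,5,4] (faults so far: 5)
  step 8: ref 1 -> FAULT, evict 4, frames=[2,5,1] (faults so far: 6)
  step 9: ref 5 -> HIT, frames=[2,5,1] (faults so far: 6)
  step 10: ref 5 -> HIT, frames=[2,5,1] (faults so far: 6)
  step 11: ref 3 -> FAULT, evict 2, frames=[3,5,1] (faults so far: 7)
  FIFO total faults: 7
--- LRU ---
  step 0: ref 1 -> FAULT, frames=[1,-,-] (faults so far: 1)
  step 1: ref 3 -> FAULT, frames=[1,3,-] (faults so far: 2)
  step 2: ref 4 -> FAULT, frames=[1,3,4] (faults so far: 3)
  step 3: ref 2 -> FAULT, evict 1, frames=[2,3,4] (faults so far: 4)
  step 4: ref 2 -> HIT, frames=[2,3,4] (faults so far: 4)
  step 5: ref 4 -> HIT, frames=[2,3,4] (faults so far: 4)
  step 6: ref 5 -> FAULT, evict 3, frames=[2,5,4] (faults so far: 5)
  step 7: ref 4 -> HIT, frames=[2,5,4] (faults so far: 5)
  step 8: ref 1 -> FAULT, evict 2, frames=[1,5,4] (faults so far: 6)
  step 9: ref 5 -> HIT, frames=[1,5,4] (faults so far: 6)
  step 10: ref 5 -> HIT, frames=[1,5,4] (faults so far: 6)
  step 11: ref 3 -> FAULT, evict 4, frames=[1,5,3] (faults so far: 7)
  LRU total faults: 7
--- Optimal ---
  step 0: ref 1 -> FAULT, frames=[1,-,-] (faults so far: 1)
  step 1: ref 3 -> FAULT, frames=[1,3,-] (faults so far: 2)
  step 2: ref 4 -> FAULT, frames=[1,3,4] (faults so far: 3)
  step 3: ref 2 -> FAULT, evict 3, frames=[1,2,4] (faults so far: 4)
  step 4: ref 2 -> HIT, frames=[1,2,4] (faults so far: 4)
  step 5: ref 4 -> HIT, frames=[1,2,4] (faults so far: 4)
  step 6: ref 5 -> FAULT, evict 2, frames=[1,5,4] (faults so far: 5)
  step 7: ref 4 -> HIT, frames=[1,5,4] (faults so far: 5)
  step 8: ref 1 -> HIT, frames=[1,5,4] (faults so far: 5)
  step 9: ref 5 -> HIT, frames=[1,5,4] (faults so far: 5)
  step 10: ref 5 -> HIT, frames=[1,5,4] (faults so far: 5)
  step 11: ref 3 -> FAULT, evict 1, frames=[3,5,4] (faults so far: 6)
  Optimal total faults: 6

Answer: 7 7 6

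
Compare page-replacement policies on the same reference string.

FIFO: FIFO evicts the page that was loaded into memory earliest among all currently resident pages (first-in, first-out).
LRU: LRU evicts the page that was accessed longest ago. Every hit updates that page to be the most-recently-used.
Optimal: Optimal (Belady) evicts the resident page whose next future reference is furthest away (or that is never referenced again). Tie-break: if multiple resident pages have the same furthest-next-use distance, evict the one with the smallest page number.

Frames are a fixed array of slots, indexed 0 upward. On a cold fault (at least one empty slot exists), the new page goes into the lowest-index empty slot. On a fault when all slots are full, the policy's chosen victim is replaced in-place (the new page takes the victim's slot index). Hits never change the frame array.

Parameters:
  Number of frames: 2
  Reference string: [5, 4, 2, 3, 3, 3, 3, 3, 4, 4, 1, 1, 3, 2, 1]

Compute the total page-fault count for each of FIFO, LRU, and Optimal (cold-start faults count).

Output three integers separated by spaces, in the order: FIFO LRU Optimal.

Answer: 9 9 6

Derivation:
--- FIFO ---
  step 0: ref 5 -> FAULT, frames=[5,-] (faults so far: 1)
  step 1: ref 4 -> FAULT, frames=[5,4] (faults so far: 2)
  step 2: ref 2 -> FAULT, evict 5, frames=[2,4] (faults so far: 3)
  step 3: ref 3 -> FAULT, evict 4, frames=[2,3] (faults so far: 4)
  step 4: ref 3 -> HIT, frames=[2,3] (faults so far: 4)
  step 5: ref 3 -> HIT, frames=[2,3] (faults so far: 4)
  step 6: ref 3 -> HIT, frames=[2,3] (faults so far: 4)
  step 7: ref 3 -> HIT, frames=[2,3] (faults so far: 4)
  step 8: ref 4 -> FAULT, evict 2, frames=[4,3] (faults so far: 5)
  step 9: ref 4 -> HIT, frames=[4,3] (faults so far: 5)
  step 10: ref 1 -> FAULT, evict 3, frames=[4,1] (faults so far: 6)
  step 11: ref 1 -> HIT, frames=[4,1] (faults so far: 6)
  step 12: ref 3 -> FAULT, evict 4, frames=[3,1] (faults so far: 7)
  step 13: ref 2 -> FAULT, evict 1, frames=[3,2] (faults so far: 8)
  step 14: ref 1 -> FAULT, evict 3, frames=[1,2] (faults so far: 9)
  FIFO total faults: 9
--- LRU ---
  step 0: ref 5 -> FAULT, frames=[5,-] (faults so far: 1)
  step 1: ref 4 -> FAULT, frames=[5,4] (faults so far: 2)
  step 2: ref 2 -> FAULT, evict 5, frames=[2,4] (faults so far: 3)
  step 3: ref 3 -> FAULT, evict 4, frames=[2,3] (faults so far: 4)
  step 4: ref 3 -> HIT, frames=[2,3] (faults so far: 4)
  step 5: ref 3 -> HIT, frames=[2,3] (faults so far: 4)
  step 6: ref 3 -> HIT, frames=[2,3] (faults so far: 4)
  step 7: ref 3 -> HIT, frames=[2,3] (faults so far: 4)
  step 8: ref 4 -> FAULT, evict 2, frames=[4,3] (faults so far: 5)
  step 9: ref 4 -> HIT, frames=[4,3] (faults so far: 5)
  step 10: ref 1 -> FAULT, evict 3, frames=[4,1] (faults so far: 6)
  step 11: ref 1 -> HIT, frames=[4,1] (faults so far: 6)
  step 12: ref 3 -> FAULT, evict 4, frames=[3,1] (faults so far: 7)
  step 13: ref 2 -> FAULT, evict 1, frames=[3,2] (faults so far: 8)
  step 14: ref 1 -> FAULT, evict 3, frames=[1,2] (faults so far: 9)
  LRU total faults: 9
--- Optimal ---
  step 0: ref 5 -> FAULT, frames=[5,-] (faults so far: 1)
  step 1: ref 4 -> FAULT, frames=[5,4] (faults so far: 2)
  step 2: ref 2 -> FAULT, evict 5, frames=[2,4] (faults so far: 3)
  step 3: ref 3 -> FAULT, evict 2, frames=[3,4] (faults so far: 4)
  step 4: ref 3 -> HIT, frames=[3,4] (faults so far: 4)
  step 5: ref 3 -> HIT, frames=[3,4] (faults so far: 4)
  step 6: ref 3 -> HIT, frames=[3,4] (faults so far: 4)
  step 7: ref 3 -> HIT, frames=[3,4] (faults so far: 4)
  step 8: ref 4 -> HIT, frames=[3,4] (faults so far: 4)
  step 9: ref 4 -> HIT, frames=[3,4] (faults so far: 4)
  step 10: ref 1 -> FAULT, evict 4, frames=[3,1] (faults so far: 5)
  step 11: ref 1 -> HIT, frames=[3,1] (faults so far: 5)
  step 12: ref 3 -> HIT, frames=[3,1] (faults so far: 5)
  step 13: ref 2 -> FAULT, evict 3, frames=[2,1] (faults so far: 6)
  step 14: ref 1 -> HIT, frames=[2,1] (faults so far: 6)
  Optimal total faults: 6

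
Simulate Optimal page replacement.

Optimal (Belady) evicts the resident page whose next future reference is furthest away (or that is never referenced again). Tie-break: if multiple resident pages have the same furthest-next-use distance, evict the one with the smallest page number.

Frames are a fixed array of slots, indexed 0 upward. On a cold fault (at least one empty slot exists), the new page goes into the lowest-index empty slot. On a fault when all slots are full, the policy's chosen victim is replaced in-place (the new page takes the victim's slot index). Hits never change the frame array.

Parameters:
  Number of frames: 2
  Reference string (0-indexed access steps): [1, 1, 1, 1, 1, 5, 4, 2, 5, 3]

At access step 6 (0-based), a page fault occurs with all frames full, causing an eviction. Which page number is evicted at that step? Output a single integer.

Step 0: ref 1 -> FAULT, frames=[1,-]
Step 1: ref 1 -> HIT, frames=[1,-]
Step 2: ref 1 -> HIT, frames=[1,-]
Step 3: ref 1 -> HIT, frames=[1,-]
Step 4: ref 1 -> HIT, frames=[1,-]
Step 5: ref 5 -> FAULT, frames=[1,5]
Step 6: ref 4 -> FAULT, evict 1, frames=[4,5]
At step 6: evicted page 1

Answer: 1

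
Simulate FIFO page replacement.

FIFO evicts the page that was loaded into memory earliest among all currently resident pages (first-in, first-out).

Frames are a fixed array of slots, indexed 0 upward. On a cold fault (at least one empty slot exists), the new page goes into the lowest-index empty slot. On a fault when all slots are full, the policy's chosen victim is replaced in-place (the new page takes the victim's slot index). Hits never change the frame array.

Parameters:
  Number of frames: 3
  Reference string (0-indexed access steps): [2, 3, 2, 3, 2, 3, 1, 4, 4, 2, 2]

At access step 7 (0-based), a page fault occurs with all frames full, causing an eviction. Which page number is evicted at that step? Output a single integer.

Answer: 2

Derivation:
Step 0: ref 2 -> FAULT, frames=[2,-,-]
Step 1: ref 3 -> FAULT, frames=[2,3,-]
Step 2: ref 2 -> HIT, frames=[2,3,-]
Step 3: ref 3 -> HIT, frames=[2,3,-]
Step 4: ref 2 -> HIT, frames=[2,3,-]
Step 5: ref 3 -> HIT, frames=[2,3,-]
Step 6: ref 1 -> FAULT, frames=[2,3,1]
Step 7: ref 4 -> FAULT, evict 2, frames=[4,3,1]
At step 7: evicted page 2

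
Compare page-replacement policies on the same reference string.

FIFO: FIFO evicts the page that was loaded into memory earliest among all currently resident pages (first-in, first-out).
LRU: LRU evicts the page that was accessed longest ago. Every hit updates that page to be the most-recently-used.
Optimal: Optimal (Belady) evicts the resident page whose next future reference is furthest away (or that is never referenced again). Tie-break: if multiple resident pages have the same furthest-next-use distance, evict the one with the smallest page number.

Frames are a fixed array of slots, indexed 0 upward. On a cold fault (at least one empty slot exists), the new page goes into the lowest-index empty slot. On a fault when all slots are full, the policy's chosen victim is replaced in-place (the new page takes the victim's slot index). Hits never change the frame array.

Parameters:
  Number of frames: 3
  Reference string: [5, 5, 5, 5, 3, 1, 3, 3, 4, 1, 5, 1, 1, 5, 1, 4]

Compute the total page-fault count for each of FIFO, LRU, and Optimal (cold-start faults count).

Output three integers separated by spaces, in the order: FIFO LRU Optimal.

--- FIFO ---
  step 0: ref 5 -> FAULT, frames=[5,-,-] (faults so far: 1)
  step 1: ref 5 -> HIT, frames=[5,-,-] (faults so far: 1)
  step 2: ref 5 -> HIT, frames=[5,-,-] (faults so far: 1)
  step 3: ref 5 -> HIT, frames=[5,-,-] (faults so far: 1)
  step 4: ref 3 -> FAULT, frames=[5,3,-] (faults so far: 2)
  step 5: ref 1 -> FAULT, frames=[5,3,1] (faults so far: 3)
  step 6: ref 3 -> HIT, frames=[5,3,1] (faults so far: 3)
  step 7: ref 3 -> HIT, frames=[5,3,1] (faults so far: 3)
  step 8: ref 4 -> FAULT, evict 5, frames=[4,3,1] (faults so far: 4)
  step 9: ref 1 -> HIT, frames=[4,3,1] (faults so far: 4)
  step 10: ref 5 -> FAULT, evict 3, frames=[4,5,1] (faults so far: 5)
  step 11: ref 1 -> HIT, frames=[4,5,1] (faults so far: 5)
  step 12: ref 1 -> HIT, frames=[4,5,1] (faults so far: 5)
  step 13: ref 5 -> HIT, frames=[4,5,1] (faults so far: 5)
  step 14: ref 1 -> HIT, frames=[4,5,1] (faults so far: 5)
  step 15: ref 4 -> HIT, frames=[4,5,1] (faults so far: 5)
  FIFO total faults: 5
--- LRU ---
  step 0: ref 5 -> FAULT, frames=[5,-,-] (faults so far: 1)
  step 1: ref 5 -> HIT, frames=[5,-,-] (faults so far: 1)
  step 2: ref 5 -> HIT, frames=[5,-,-] (faults so far: 1)
  step 3: ref 5 -> HIT, frames=[5,-,-] (faults so far: 1)
  step 4: ref 3 -> FAULT, frames=[5,3,-] (faults so far: 2)
  step 5: ref 1 -> FAULT, frames=[5,3,1] (faults so far: 3)
  step 6: ref 3 -> HIT, frames=[5,3,1] (faults so far: 3)
  step 7: ref 3 -> HIT, frames=[5,3,1] (faults so far: 3)
  step 8: ref 4 -> FAULT, evict 5, frames=[4,3,1] (faults so far: 4)
  step 9: ref 1 -> HIT, frames=[4,3,1] (faults so far: 4)
  step 10: ref 5 -> FAULT, evict 3, frames=[4,5,1] (faults so far: 5)
  step 11: ref 1 -> HIT, frames=[4,5,1] (faults so far: 5)
  step 12: ref 1 -> HIT, frames=[4,5,1] (faults so far: 5)
  step 13: ref 5 -> HIT, frames=[4,5,1] (faults so far: 5)
  step 14: ref 1 -> HIT, frames=[4,5,1] (faults so far: 5)
  step 15: ref 4 -> HIT, frames=[4,5,1] (faults so far: 5)
  LRU total faults: 5
--- Optimal ---
  step 0: ref 5 -> FAULT, frames=[5,-,-] (faults so far: 1)
  step 1: ref 5 -> HIT, frames=[5,-,-] (faults so far: 1)
  step 2: ref 5 -> HIT, frames=[5,-,-] (faults so far: 1)
  step 3: ref 5 -> HIT, frames=[5,-,-] (faults so far: 1)
  step 4: ref 3 -> FAULT, frames=[5,3,-] (faults so far: 2)
  step 5: ref 1 -> FAULT, frames=[5,3,1] (faults so far: 3)
  step 6: ref 3 -> HIT, frames=[5,3,1] (faults so far: 3)
  step 7: ref 3 -> HIT, frames=[5,3,1] (faults so far: 3)
  step 8: ref 4 -> FAULT, evict 3, frames=[5,4,1] (faults so far: 4)
  step 9: ref 1 -> HIT, frames=[5,4,1] (faults so far: 4)
  step 10: ref 5 -> HIT, frames=[5,4,1] (faults so far: 4)
  step 11: ref 1 -> HIT, frames=[5,4,1] (faults so far: 4)
  step 12: ref 1 -> HIT, frames=[5,4,1] (faults so far: 4)
  step 13: ref 5 -> HIT, frames=[5,4,1] (faults so far: 4)
  step 14: ref 1 -> HIT, frames=[5,4,1] (faults so far: 4)
  step 15: ref 4 -> HIT, frames=[5,4,1] (faults so far: 4)
  Optimal total faults: 4

Answer: 5 5 4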